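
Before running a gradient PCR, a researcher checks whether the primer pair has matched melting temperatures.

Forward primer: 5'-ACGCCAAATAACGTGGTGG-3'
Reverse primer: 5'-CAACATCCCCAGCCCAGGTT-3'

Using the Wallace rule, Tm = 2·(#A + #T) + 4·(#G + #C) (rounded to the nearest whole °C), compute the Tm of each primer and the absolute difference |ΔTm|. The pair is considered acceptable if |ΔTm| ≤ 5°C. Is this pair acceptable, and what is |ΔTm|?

|ΔTm| = 6°C; the pair is not acceptable.

Forward: A=6 T=3 G=6 C=4 → Tm = 2·9 + 4·10 = 58°C.
Reverse: A=5 T=3 G=3 C=9 → Tm = 2·8 + 4·12 = 64°C.
|ΔTm| = |58 − 64| = 6°C, > 5°C.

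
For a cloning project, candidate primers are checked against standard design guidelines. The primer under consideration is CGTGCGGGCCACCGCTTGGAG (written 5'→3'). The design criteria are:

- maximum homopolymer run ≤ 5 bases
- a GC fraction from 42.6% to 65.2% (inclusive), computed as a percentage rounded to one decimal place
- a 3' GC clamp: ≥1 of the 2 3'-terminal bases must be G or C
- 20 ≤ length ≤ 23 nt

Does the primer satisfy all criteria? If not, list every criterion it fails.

Fails: GC content.

Base counts: A=2, T=3, G=9, C=7 (length 21).
homopolymer run: longest run = 3 ✓
GC content: GC 16/21 = 76.2%, outside 42.6–65.2% ✗
GC clamp: 3' end AG has 1 G/C ✓
length: length 21 ✓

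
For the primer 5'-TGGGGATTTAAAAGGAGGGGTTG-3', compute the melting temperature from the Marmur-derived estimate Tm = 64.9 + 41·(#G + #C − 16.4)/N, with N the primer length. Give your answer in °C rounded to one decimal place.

Base counts: A=6, T=6, G=11, C=0; G+C = 11, N = 23.
Tm = 64.9 + 41·(11 − 16.4)/23 = 64.9 + -221.40/23 = 55.3°C.

55.3°C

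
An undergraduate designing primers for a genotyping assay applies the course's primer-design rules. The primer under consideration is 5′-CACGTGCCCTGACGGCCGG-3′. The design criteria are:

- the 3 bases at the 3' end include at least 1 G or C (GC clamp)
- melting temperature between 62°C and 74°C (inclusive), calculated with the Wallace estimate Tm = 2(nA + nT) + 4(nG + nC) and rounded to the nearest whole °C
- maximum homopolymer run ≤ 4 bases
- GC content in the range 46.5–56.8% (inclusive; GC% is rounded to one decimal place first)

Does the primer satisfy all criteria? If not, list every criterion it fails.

Fails: GC content.

Base counts: A=2, T=2, G=7, C=8 (length 19).
GC clamp: 3' end CGG has 3 G/C ✓
Tm: Tm = 2·4 + 4·15 = 68°C ✓
homopolymer run: longest run = 3 ✓
GC content: GC 15/19 = 78.9%, outside 46.5–56.8% ✗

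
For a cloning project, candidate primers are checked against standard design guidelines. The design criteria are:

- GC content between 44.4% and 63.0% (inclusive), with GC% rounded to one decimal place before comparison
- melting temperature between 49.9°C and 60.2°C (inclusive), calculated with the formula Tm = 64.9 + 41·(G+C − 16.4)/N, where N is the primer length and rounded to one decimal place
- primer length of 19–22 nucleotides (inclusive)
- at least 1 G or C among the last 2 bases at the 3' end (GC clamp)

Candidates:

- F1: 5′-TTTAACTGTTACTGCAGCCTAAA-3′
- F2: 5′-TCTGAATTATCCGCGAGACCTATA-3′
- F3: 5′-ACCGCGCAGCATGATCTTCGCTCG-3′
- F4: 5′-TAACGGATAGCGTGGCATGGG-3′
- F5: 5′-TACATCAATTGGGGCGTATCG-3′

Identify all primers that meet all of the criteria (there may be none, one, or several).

F4 and F5.

F1 (23 nt, A=7 T=8 G=3 C=5): GC 8/23 = 34.8%, outside 44.4–63.0% ✗; Tm = 64.9 + 41·(8 − 16.4)/23 = 49.9°C ✓; length 23, outside 19–22 ✗; 3' end AA has 0 G/C, need ≥1 ✗ — fails.
F2 (24 nt, A=7 T=7 G=4 C=6): GC 10/24 = 41.7%, outside 44.4–63.0% ✗; Tm = 64.9 + 41·(10 − 16.4)/24 = 54.0°C ✓; length 24, outside 19–22 ✗; 3' end TA has 0 G/C, need ≥1 ✗ — fails.
F3 (24 nt, A=4 T=5 G=6 C=9): GC 15/24 = 62.5% ✓; Tm = 64.9 + 41·(15 − 16.4)/24 = 62.5°C, outside 49.9–60.2°C ✗; length 24, outside 19–22 ✗; 3' end CG has 2 G/C ✓ — fails.
F4 (21 nt, A=5 T=4 G=9 C=3): GC 12/21 = 57.1% ✓; Tm = 64.9 + 41·(12 − 16.4)/21 = 56.3°C ✓; length 21 ✓; 3' end GG has 2 G/C ✓ — passes.
F5 (21 nt, A=5 T=6 G=6 C=4): GC 10/21 = 47.6% ✓; Tm = 64.9 + 41·(10 − 16.4)/21 = 52.4°C ✓; length 21 ✓; 3' end CG has 2 G/C ✓ — passes.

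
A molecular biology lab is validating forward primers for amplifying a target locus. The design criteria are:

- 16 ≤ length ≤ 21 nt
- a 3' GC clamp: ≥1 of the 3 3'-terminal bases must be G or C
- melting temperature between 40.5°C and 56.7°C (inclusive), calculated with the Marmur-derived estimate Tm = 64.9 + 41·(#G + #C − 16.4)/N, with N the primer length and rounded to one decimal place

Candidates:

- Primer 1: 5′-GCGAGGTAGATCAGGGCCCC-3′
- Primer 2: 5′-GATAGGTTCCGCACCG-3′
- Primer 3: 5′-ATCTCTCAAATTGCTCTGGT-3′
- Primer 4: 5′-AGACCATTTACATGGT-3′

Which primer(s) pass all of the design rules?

Primer 1 (20 nt, A=4 T=2 G=8 C=6): length 20 ✓; 3' end CCC has 3 G/C ✓; Tm = 64.9 + 41·(14 − 16.4)/20 = 60.0°C, outside 40.5–56.7°C ✗ — fails.
Primer 2 (16 nt, A=3 T=3 G=5 C=5): length 16 ✓; 3' end CCG has 3 G/C ✓; Tm = 64.9 + 41·(10 − 16.4)/16 = 48.5°C ✓ — passes.
Primer 3 (20 nt, A=4 T=8 G=3 C=5): length 20 ✓; 3' end GGT has 2 G/C ✓; Tm = 64.9 + 41·(8 − 16.4)/20 = 47.7°C ✓ — passes.
Primer 4 (16 nt, A=5 T=5 G=3 C=3): length 16 ✓; 3' end GGT has 2 G/C ✓; Tm = 64.9 + 41·(6 − 16.4)/16 = 38.3°C, outside 40.5–56.7°C ✗ — fails.

Primer 2 and Primer 3.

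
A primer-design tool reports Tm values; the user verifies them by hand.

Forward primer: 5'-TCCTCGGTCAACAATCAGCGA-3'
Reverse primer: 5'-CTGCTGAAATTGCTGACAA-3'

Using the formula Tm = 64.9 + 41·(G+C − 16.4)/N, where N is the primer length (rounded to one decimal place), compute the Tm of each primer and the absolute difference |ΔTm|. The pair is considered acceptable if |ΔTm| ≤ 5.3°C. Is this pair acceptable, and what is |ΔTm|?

|ΔTm| = 7.6°C; the pair is not acceptable.

Forward: G+C = 11, N = 21 → Tm = 64.9 + 41·(11 − 16.4)/21 = 54.4°C.
Reverse: G+C = 8, N = 19 → Tm = 64.9 + 41·(8 − 16.4)/19 = 46.8°C.
|ΔTm| = |54.4 − 46.8| = 7.6°C, > 5.3°C.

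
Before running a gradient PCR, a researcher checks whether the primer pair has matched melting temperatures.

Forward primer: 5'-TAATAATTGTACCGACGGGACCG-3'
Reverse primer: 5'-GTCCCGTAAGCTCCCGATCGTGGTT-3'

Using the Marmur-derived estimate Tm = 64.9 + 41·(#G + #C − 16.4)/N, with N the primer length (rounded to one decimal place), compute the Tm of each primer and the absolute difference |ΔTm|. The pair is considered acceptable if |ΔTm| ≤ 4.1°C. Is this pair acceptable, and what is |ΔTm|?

Forward: G+C = 11, N = 23 → Tm = 64.9 + 41·(11 − 16.4)/23 = 55.3°C.
Reverse: G+C = 15, N = 25 → Tm = 64.9 + 41·(15 − 16.4)/25 = 62.6°C.
|ΔTm| = |55.3 − 62.6| = 7.3°C, > 4.1°C.

|ΔTm| = 7.3°C; the pair is not acceptable.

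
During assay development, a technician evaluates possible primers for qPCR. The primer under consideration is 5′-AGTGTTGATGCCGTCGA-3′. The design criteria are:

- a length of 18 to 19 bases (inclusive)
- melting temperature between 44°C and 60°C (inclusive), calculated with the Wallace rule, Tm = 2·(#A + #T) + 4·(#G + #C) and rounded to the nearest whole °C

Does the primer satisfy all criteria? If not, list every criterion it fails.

Base counts: A=3, T=5, G=6, C=3 (length 17).
length: length 17, outside 18–19 ✗
Tm: Tm = 2·8 + 4·9 = 52°C ✓

Fails: length.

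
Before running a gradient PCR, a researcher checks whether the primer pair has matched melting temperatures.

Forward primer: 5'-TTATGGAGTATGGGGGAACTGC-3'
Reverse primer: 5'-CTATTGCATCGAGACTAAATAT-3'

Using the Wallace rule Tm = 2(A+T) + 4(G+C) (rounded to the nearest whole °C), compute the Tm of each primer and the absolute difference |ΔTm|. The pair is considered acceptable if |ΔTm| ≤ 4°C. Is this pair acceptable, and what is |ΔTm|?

|ΔTm| = 8°C; the pair is not acceptable.

Forward: A=5 T=6 G=9 C=2 → Tm = 2·11 + 4·11 = 66°C.
Reverse: A=8 T=7 G=3 C=4 → Tm = 2·15 + 4·7 = 58°C.
|ΔTm| = |66 − 58| = 8°C, > 4°C.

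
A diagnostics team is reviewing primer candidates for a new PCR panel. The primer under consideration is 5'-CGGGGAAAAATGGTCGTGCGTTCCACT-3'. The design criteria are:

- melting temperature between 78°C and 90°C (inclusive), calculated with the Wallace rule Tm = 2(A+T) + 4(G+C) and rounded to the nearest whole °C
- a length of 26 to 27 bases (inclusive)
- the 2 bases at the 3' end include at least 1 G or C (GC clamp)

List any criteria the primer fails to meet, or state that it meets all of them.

Base counts: A=6, T=6, G=9, C=6 (length 27).
Tm: Tm = 2·12 + 4·15 = 84°C ✓
length: length 27 ✓
GC clamp: 3' end CT has 1 G/C ✓

Meets all criteria.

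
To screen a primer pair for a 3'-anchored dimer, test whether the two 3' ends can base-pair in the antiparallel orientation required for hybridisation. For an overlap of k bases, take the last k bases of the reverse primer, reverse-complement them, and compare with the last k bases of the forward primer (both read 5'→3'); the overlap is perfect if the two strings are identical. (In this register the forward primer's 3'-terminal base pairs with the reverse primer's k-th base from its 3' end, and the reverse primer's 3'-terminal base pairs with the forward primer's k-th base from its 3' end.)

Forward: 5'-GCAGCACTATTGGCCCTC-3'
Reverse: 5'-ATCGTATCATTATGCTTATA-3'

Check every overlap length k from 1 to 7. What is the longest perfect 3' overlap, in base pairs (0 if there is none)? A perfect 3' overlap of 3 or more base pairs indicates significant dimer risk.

Last 7 bases (5'→3') — forward …GGCCCTC, reverse …GCTTATA.
Reverse complement of the reverse primer's last 7 bases: TATAAGC; its first k bases are the reverse complement of the reverse primer's last k bases, so a perfect k-base overlap needs the forward primer's last k bases to equal them.
Comparing (forward last k vs required): k=1: C vs T ✗; k=2: TC vs TA ✗; k=3: CTC vs TAT ✗; k=4: CCTC vs TATA ✗; k=5: CCCTC vs TATAA ✗; k=6: GCCCTC vs TATAAG ✗; k=7: GGCCCTC vs TATAAGC ✗.
No overlap length from 1 to 7 is perfect, so the longest perfect 3' overlap is 0.

Longest perfect overlap: 0 complementary base pairs; below the dimer-risk threshold (threshold 3).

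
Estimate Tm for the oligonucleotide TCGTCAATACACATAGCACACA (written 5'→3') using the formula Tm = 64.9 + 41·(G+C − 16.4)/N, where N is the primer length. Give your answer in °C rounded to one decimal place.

Base counts: A=9, T=4, G=2, C=7; G+C = 9, N = 22.
Tm = 64.9 + 41·(9 − 16.4)/22 = 64.9 + -303.40/22 = 51.1°C.

51.1°C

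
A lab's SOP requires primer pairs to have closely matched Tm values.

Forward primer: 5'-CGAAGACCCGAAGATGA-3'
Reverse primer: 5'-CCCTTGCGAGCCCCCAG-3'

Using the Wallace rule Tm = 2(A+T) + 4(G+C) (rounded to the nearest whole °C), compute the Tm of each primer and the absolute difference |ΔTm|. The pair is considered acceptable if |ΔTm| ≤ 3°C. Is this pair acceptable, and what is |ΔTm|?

Forward: A=7 T=1 G=5 C=4 → Tm = 2·8 + 4·9 = 52°C.
Reverse: A=2 T=2 G=4 C=9 → Tm = 2·4 + 4·13 = 60°C.
|ΔTm| = |52 − 60| = 8°C, > 3°C.

|ΔTm| = 8°C; the pair is not acceptable.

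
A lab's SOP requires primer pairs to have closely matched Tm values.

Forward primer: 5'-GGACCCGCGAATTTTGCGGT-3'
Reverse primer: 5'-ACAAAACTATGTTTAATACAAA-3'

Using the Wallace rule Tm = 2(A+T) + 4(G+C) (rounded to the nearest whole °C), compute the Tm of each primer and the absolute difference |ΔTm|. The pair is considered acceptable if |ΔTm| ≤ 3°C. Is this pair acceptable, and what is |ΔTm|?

Forward: A=3 T=5 G=7 C=5 → Tm = 2·8 + 4·12 = 64°C.
Reverse: A=12 T=6 G=1 C=3 → Tm = 2·18 + 4·4 = 52°C.
|ΔTm| = |64 − 52| = 12°C, > 3°C.

|ΔTm| = 12°C; the pair is not acceptable.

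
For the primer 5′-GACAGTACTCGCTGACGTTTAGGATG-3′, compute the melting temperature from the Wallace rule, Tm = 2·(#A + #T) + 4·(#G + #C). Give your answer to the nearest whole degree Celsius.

78°C

Base counts: A=6, T=7, G=8, C=5 (length 26).
Tm = 2·(6+7) + 4·(8+5) = 2·13 + 4·13 = 26 + 52 = 78°C.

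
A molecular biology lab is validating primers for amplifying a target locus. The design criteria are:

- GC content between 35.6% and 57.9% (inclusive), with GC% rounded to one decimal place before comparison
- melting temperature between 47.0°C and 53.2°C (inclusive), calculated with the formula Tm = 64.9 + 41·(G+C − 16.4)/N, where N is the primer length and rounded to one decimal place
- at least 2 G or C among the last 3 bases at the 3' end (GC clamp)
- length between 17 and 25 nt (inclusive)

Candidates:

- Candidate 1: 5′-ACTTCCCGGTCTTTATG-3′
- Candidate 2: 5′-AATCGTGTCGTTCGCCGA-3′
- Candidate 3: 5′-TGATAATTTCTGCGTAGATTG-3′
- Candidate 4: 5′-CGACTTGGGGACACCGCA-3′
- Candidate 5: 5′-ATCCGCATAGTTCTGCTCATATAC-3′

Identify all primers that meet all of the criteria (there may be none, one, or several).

Candidate 2 only.

Candidate 1 (17 nt, A=2 T=7 G=3 C=5): GC 8/17 = 47.1% ✓; Tm = 64.9 + 41·(8 − 16.4)/17 = 44.6°C, outside 47.0–53.2°C ✗; 3' end ATG has 1 G/C, need ≥2 ✗; length 17 ✓ — fails.
Candidate 2 (18 nt, A=3 T=5 G=5 C=5): GC 10/18 = 55.6% ✓; Tm = 64.9 + 41·(10 − 16.4)/18 = 50.3°C ✓; 3' end CGA has 2 G/C ✓; length 18 ✓ — passes.
Candidate 3 (21 nt, A=5 T=9 G=5 C=2): GC 7/21 = 33.3%, outside 35.6–57.9% ✗; Tm = 64.9 + 41·(7 − 16.4)/21 = 46.5°C, outside 47.0–53.2°C ✗; 3' end TTG has 1 G/C, need ≥2 ✗; length 21 ✓ — fails.
Candidate 4 (18 nt, A=4 T=2 G=6 C=6): GC 12/18 = 66.7%, outside 35.6–57.9% ✗; Tm = 64.9 + 41·(12 − 16.4)/18 = 54.9°C, outside 47.0–53.2°C ✗; 3' end GCA has 2 G/C ✓; length 18 ✓ — fails.
Candidate 5 (24 nt, A=6 T=8 G=3 C=7): GC 10/24 = 41.7% ✓; Tm = 64.9 + 41·(10 − 16.4)/24 = 54.0°C, outside 47.0–53.2°C ✗; 3' end TAC has 1 G/C, need ≥2 ✗; length 24 ✓ — fails.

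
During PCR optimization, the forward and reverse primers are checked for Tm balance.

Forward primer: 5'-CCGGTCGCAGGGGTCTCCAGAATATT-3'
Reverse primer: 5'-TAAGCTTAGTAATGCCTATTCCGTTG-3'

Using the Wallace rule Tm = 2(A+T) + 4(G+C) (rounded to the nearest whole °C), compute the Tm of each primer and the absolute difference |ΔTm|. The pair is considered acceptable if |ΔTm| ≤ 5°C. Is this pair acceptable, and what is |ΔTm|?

|ΔTm| = 10°C; the pair is not acceptable.

Forward: A=5 T=6 G=8 C=7 → Tm = 2·11 + 4·15 = 82°C.
Reverse: A=6 T=10 G=5 C=5 → Tm = 2·16 + 4·10 = 72°C.
|ΔTm| = |82 − 72| = 10°C, > 5°C.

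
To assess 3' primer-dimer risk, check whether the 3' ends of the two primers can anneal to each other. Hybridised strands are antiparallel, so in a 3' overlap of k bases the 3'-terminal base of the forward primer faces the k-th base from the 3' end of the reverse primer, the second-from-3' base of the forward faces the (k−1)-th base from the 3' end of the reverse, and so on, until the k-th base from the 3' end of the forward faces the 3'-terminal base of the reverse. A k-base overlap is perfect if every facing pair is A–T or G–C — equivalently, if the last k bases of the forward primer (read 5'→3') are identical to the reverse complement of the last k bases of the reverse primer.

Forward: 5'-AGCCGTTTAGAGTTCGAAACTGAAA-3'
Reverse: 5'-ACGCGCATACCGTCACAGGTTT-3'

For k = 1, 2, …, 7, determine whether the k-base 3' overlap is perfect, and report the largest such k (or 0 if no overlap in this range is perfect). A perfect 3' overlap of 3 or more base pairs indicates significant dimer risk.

Last 7 bases (5'→3') — forward …ACTGAAA, reverse …CAGGTTT.
Reverse complement of the reverse primer's last 7 bases: AAACCTG; its first k bases are the reverse complement of the reverse primer's last k bases, so a perfect k-base overlap needs the forward primer's last k bases to equal them.
Comparing (forward last k vs required): k=1: A vs A ✓; k=2: AA vs AA ✓; k=3: AAA vs AAA ✓; k=4: GAAA vs AAAC ✗; k=5: TGAAA vs AAACC ✗; k=6: CTGAAA vs AAACCT ✗; k=7: ACTGAAA vs AAACCTG ✗.
Perfect overlaps at k = 1, 2, 3; the largest is 3.

Longest perfect overlap: 3 complementary base pairs; significant dimer risk (threshold 3).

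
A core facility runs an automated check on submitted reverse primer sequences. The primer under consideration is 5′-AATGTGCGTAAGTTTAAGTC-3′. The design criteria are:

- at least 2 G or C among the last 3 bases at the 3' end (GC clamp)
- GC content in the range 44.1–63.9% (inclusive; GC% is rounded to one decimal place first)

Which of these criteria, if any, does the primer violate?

Fails: GC content.

Base counts: A=6, T=7, G=5, C=2 (length 20).
GC clamp: 3' end GTC has 2 G/C ✓
GC content: GC 7/20 = 35.0%, outside 44.1–63.9% ✗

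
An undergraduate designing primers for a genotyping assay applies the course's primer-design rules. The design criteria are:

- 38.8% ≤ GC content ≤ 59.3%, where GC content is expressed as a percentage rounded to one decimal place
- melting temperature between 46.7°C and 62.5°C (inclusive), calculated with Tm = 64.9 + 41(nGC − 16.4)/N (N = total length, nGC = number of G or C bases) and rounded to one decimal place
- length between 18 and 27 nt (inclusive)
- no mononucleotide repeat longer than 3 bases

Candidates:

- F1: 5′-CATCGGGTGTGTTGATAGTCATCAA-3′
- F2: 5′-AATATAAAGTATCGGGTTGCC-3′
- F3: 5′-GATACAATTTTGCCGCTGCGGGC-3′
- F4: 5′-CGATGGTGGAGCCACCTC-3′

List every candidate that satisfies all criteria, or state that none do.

F1 only.

F1 (25 nt, A=6 T=8 G=7 C=4): GC 11/25 = 44.0% ✓; Tm = 64.9 + 41·(11 − 16.4)/25 = 56.0°C ✓; length 25 ✓; longest run = 3 ✓ — passes.
F2 (21 nt, A=7 T=6 G=5 C=3): GC 8/21 = 38.1%, outside 38.8–59.3% ✗; Tm = 64.9 + 41·(8 − 16.4)/21 = 48.5°C ✓; length 21 ✓; longest run = 3 ✓ — fails.
F3 (23 nt, A=4 T=6 G=7 C=6): GC 13/23 = 56.5% ✓; Tm = 64.9 + 41·(13 − 16.4)/23 = 58.8°C ✓; length 23 ✓; longest run = 4, exceeds 3 ✗ — fails.
F4 (18 nt, A=3 T=3 G=6 C=6): GC 12/18 = 66.7%, outside 38.8–59.3% ✗; Tm = 64.9 + 41·(12 − 16.4)/18 = 54.9°C ✓; length 18 ✓; longest run = 2 ✓ — fails.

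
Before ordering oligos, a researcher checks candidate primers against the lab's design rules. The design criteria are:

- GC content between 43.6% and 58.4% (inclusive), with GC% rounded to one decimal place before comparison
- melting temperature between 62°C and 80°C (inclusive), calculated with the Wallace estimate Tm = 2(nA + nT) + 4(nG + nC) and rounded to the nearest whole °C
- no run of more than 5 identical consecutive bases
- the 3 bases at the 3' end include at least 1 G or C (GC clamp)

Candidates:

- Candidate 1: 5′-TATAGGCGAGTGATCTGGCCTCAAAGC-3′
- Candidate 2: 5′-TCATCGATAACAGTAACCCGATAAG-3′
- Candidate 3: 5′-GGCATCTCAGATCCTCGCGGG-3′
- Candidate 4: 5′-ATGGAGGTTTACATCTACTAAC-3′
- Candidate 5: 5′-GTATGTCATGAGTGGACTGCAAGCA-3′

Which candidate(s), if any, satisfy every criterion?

Candidate 1 (27 nt, A=7 T=6 G=8 C=6): GC 14/27 = 51.9% ✓; Tm = 2·13 + 4·14 = 82°C, outside 62–80°C ✗; longest run = 3 ✓; 3' end AGC has 2 G/C ✓ — fails.
Candidate 2 (25 nt, A=10 T=5 G=4 C=6): GC 10/25 = 40.0%, outside 43.6–58.4% ✗; Tm = 2·15 + 4·10 = 70°C ✓; longest run = 3 ✓; 3' end AAG has 1 G/C ✓ — fails.
Candidate 3 (21 nt, A=3 T=4 G=7 C=7): GC 14/21 = 66.7%, outside 43.6–58.4% ✗; Tm = 2·7 + 4·14 = 70°C ✓; longest run = 3 ✓; 3' end GGG has 3 G/C ✓ — fails.
Candidate 4 (22 nt, A=7 T=7 G=4 C=4): GC 8/22 = 36.4%, outside 43.6–58.4% ✗; Tm = 2·14 + 4·8 = 60°C, outside 62–80°C ✗; longest run = 3 ✓; 3' end AAC has 1 G/C ✓ — fails.
Candidate 5 (25 nt, A=7 T=6 G=8 C=4): GC 12/25 = 48.0% ✓; Tm = 2·13 + 4·12 = 74°C ✓; longest run = 2 ✓; 3' end GCA has 2 G/C ✓ — passes.

Candidate 5 only.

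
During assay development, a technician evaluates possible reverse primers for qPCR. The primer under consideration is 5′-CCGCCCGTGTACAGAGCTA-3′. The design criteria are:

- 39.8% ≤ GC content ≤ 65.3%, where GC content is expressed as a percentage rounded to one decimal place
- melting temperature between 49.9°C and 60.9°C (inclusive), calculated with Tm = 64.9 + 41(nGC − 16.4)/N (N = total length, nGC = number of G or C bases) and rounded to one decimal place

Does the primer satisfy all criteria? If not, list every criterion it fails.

Meets all criteria.

Base counts: A=4, T=3, G=5, C=7 (length 19).
GC content: GC 12/19 = 63.2% ✓
Tm: Tm = 64.9 + 41·(12 − 16.4)/19 = 55.4°C ✓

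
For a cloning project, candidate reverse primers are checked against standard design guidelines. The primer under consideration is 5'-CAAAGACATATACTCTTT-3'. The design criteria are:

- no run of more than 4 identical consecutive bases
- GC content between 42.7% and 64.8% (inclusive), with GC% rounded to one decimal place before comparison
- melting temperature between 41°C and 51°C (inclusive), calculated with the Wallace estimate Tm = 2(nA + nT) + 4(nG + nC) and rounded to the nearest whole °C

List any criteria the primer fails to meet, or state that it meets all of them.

Base counts: A=7, T=6, G=1, C=4 (length 18).
homopolymer run: longest run = 3 ✓
GC content: GC 5/18 = 27.8%, outside 42.7–64.8% ✗
Tm: Tm = 2·13 + 4·5 = 46°C ✓

Fails: GC content.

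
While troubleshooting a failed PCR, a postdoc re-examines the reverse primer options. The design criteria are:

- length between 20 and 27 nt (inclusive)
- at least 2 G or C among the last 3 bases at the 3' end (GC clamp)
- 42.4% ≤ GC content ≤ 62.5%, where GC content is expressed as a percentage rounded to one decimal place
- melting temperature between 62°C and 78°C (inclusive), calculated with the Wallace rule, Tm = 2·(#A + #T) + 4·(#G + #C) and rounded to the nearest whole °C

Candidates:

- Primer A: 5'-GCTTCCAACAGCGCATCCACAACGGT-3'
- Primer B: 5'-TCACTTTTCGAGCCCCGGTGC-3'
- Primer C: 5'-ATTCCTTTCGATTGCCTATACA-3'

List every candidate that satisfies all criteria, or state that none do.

Primer A (26 nt, A=7 T=4 G=5 C=10): length 26 ✓; 3' end GGT has 2 G/C ✓; GC 15/26 = 57.7% ✓; Tm = 2·11 + 4·15 = 82°C, outside 62–78°C ✗ — fails.
Primer B (21 nt, A=2 T=6 G=5 C=8): length 21 ✓; 3' end TGC has 2 G/C ✓; GC 13/21 = 61.9% ✓; Tm = 2·8 + 4·13 = 68°C ✓ — passes.
Primer C (22 nt, A=5 T=9 G=2 C=6): length 22 ✓; 3' end ACA has 1 G/C, need ≥2 ✗; GC 8/22 = 36.4%, outside 42.4–62.5% ✗; Tm = 2·14 + 4·8 = 60°C, outside 62–78°C ✗ — fails.

Primer B only.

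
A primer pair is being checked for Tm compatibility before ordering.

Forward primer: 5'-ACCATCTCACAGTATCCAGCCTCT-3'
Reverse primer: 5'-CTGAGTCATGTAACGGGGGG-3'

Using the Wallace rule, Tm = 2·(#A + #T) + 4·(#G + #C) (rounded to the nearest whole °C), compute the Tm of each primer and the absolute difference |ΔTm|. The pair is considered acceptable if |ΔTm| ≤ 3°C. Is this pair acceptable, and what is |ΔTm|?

|ΔTm| = 8°C; the pair is not acceptable.

Forward: A=6 T=6 G=2 C=10 → Tm = 2·12 + 4·12 = 72°C.
Reverse: A=4 T=4 G=9 C=3 → Tm = 2·8 + 4·12 = 64°C.
|ΔTm| = |72 − 64| = 8°C, > 3°C.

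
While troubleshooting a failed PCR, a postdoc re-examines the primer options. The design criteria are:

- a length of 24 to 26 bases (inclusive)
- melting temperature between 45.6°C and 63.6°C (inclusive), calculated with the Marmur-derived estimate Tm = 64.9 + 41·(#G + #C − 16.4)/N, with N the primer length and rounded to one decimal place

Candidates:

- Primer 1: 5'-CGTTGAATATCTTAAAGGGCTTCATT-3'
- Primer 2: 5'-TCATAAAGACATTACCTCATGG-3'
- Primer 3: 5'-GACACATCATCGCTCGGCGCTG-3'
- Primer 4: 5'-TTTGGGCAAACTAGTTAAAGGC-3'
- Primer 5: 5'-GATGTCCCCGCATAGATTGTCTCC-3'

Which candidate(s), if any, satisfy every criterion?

Primer 1 (26 nt, A=7 T=10 G=5 C=4): length 26 ✓; Tm = 64.9 + 41·(9 − 16.4)/26 = 53.2°C ✓ — passes.
Primer 2 (22 nt, A=8 T=6 G=3 C=5): length 22, outside 24–26 ✗; Tm = 64.9 + 41·(8 − 16.4)/22 = 49.2°C ✓ — fails.
Primer 3 (22 nt, A=4 T=4 G=6 C=8): length 22, outside 24–26 ✗; Tm = 64.9 + 41·(14 − 16.4)/22 = 60.4°C ✓ — fails.
Primer 4 (22 nt, A=7 T=6 G=6 C=3): length 22, outside 24–26 ✗; Tm = 64.9 + 41·(9 − 16.4)/22 = 51.1°C ✓ — fails.
Primer 5 (24 nt, A=4 T=7 G=5 C=8): length 24 ✓; Tm = 64.9 + 41·(13 − 16.4)/24 = 59.1°C ✓ — passes.

Primer 1 and Primer 5.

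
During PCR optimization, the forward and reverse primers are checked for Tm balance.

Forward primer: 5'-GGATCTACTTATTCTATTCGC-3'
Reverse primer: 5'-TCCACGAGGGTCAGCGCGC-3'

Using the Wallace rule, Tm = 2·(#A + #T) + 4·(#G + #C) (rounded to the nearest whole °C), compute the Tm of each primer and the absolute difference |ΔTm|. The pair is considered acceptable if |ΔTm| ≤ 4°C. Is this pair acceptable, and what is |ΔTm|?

|ΔTm| = 8°C; the pair is not acceptable.

Forward: A=4 T=9 G=3 C=5 → Tm = 2·13 + 4·8 = 58°C.
Reverse: A=3 T=2 G=7 C=7 → Tm = 2·5 + 4·14 = 66°C.
|ΔTm| = |58 − 66| = 8°C, > 4°C.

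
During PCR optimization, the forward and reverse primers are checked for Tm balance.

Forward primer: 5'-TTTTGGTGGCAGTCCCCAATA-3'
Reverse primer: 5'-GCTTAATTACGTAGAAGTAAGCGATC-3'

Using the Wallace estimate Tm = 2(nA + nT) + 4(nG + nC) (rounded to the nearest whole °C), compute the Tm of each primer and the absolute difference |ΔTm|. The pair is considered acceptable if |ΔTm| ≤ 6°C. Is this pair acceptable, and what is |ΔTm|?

|ΔTm| = 10°C; the pair is not acceptable.

Forward: A=4 T=7 G=5 C=5 → Tm = 2·11 + 4·10 = 62°C.
Reverse: A=9 T=7 G=6 C=4 → Tm = 2·16 + 4·10 = 72°C.
|ΔTm| = |62 − 72| = 10°C, > 6°C.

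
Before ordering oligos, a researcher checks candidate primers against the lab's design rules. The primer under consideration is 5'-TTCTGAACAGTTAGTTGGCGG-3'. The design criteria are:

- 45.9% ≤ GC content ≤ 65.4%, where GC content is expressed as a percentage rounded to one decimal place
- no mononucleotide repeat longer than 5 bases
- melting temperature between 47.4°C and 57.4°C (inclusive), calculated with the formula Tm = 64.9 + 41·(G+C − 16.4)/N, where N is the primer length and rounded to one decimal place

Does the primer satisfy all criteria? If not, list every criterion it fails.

Base counts: A=4, T=7, G=7, C=3 (length 21).
GC content: GC 10/21 = 47.6% ✓
homopolymer run: longest run = 2 ✓
Tm: Tm = 64.9 + 41·(10 − 16.4)/21 = 52.4°C ✓

Meets all criteria.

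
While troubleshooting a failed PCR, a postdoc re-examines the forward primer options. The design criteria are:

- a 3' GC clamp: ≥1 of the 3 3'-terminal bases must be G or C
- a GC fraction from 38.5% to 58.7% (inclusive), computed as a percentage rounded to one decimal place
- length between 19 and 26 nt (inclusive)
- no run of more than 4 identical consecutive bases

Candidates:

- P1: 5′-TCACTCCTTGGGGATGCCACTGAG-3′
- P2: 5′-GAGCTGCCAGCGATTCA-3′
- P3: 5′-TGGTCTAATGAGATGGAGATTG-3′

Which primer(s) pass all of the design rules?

P1 (24 nt, A=4 T=6 G=7 C=7): 3' end GAG has 2 G/C ✓; GC 14/24 = 58.3% ✓; length 24 ✓; longest run = 4 ✓ — passes.
P2 (17 nt, A=4 T=3 G=5 C=5): 3' end TCA has 1 G/C ✓; GC 10/17 = 58.8%, outside 38.5–58.7% ✗; length 17, outside 19–26 ✗; longest run = 2 ✓ — fails.
P3 (22 nt, A=6 T=7 G=8 C=1): 3' end TTG has 1 G/C ✓; GC 9/22 = 40.9% ✓; length 22 ✓; longest run = 2 ✓ — passes.

P1 and P3.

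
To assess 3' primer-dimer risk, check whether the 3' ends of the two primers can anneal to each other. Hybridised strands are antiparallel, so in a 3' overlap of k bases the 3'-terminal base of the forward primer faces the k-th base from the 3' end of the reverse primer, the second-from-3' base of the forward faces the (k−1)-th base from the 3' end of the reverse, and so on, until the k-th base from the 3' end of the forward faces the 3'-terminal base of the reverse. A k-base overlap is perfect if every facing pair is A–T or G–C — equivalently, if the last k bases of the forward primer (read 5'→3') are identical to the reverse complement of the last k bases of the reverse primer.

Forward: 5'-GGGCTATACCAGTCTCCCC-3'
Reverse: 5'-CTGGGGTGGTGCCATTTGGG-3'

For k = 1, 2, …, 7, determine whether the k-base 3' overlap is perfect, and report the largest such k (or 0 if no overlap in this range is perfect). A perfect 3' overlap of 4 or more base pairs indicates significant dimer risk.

Last 7 bases (5'→3') — forward …TCTCCCC, reverse …ATTTGGG.
Reverse complement of the reverse primer's last 7 bases: CCCAAAT; its first k bases are the reverse complement of the reverse primer's last k bases, so a perfect k-base overlap needs the forward primer's last k bases to equal them.
Comparing (forward last k vs required): k=1: C vs C ✓; k=2: CC vs CC ✓; k=3: CCC vs CCC ✓; k=4: CCCC vs CCCA ✗; k=5: TCCCC vs CCCAA ✗; k=6: CTCCCC vs CCCAAA ✗; k=7: TCTCCCC vs CCCAAAT ✗.
Perfect overlaps at k = 1, 2, 3; the largest is 3.

Longest perfect overlap: 3 complementary base pairs; below the dimer-risk threshold (threshold 4).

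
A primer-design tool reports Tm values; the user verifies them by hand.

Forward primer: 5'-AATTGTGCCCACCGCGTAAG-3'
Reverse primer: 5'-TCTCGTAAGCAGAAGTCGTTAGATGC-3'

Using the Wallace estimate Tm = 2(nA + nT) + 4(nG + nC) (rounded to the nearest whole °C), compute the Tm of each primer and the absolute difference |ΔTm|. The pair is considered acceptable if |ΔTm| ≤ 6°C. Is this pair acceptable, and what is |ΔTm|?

Forward: A=5 T=4 G=5 C=6 → Tm = 2·9 + 4·11 = 62°C.
Reverse: A=7 T=7 G=7 C=5 → Tm = 2·14 + 4·12 = 76°C.
|ΔTm| = |62 − 76| = 14°C, > 6°C.

|ΔTm| = 14°C; the pair is not acceptable.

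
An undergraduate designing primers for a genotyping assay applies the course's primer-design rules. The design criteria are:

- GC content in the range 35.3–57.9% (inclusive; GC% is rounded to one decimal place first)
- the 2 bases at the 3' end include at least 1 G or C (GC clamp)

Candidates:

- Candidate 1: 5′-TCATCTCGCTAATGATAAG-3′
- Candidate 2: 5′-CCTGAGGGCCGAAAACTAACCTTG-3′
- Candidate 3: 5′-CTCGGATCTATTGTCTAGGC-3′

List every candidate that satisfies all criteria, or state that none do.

Candidate 1, Candidate 2 and Candidate 3.

Candidate 1 (19 nt, A=6 T=6 G=3 C=4): GC 7/19 = 36.8% ✓; 3' end AG has 1 G/C ✓ — passes.
Candidate 2 (24 nt, A=7 T=4 G=6 C=7): GC 13/24 = 54.2% ✓; 3' end TG has 1 G/C ✓ — passes.
Candidate 3 (20 nt, A=3 T=7 G=5 C=5): GC 10/20 = 50.0% ✓; 3' end GC has 2 G/C ✓ — passes.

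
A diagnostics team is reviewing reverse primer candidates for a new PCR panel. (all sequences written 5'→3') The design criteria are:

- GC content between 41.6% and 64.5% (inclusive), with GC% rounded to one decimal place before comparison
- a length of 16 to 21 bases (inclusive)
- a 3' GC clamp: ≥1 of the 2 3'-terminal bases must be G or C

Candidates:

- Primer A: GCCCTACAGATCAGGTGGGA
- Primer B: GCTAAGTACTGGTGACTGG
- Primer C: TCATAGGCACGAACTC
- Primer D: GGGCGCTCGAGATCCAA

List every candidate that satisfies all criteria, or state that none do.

Primer A, Primer B and Primer C.

Primer A (20 nt, A=5 T=3 G=7 C=5): GC 12/20 = 60.0% ✓; length 20 ✓; 3' end GA has 1 G/C ✓ — passes.
Primer B (19 nt, A=4 T=5 G=7 C=3): GC 10/19 = 52.6% ✓; length 19 ✓; 3' end GG has 2 G/C ✓ — passes.
Primer C (16 nt, A=5 T=3 G=3 C=5): GC 8/16 = 50.0% ✓; length 16 ✓; 3' end TC has 1 G/C ✓ — passes.
Primer D (17 nt, A=4 T=2 G=6 C=5): GC 11/17 = 64.7%, outside 41.6–64.5% ✗; length 17 ✓; 3' end AA has 0 G/C, need ≥1 ✗ — fails.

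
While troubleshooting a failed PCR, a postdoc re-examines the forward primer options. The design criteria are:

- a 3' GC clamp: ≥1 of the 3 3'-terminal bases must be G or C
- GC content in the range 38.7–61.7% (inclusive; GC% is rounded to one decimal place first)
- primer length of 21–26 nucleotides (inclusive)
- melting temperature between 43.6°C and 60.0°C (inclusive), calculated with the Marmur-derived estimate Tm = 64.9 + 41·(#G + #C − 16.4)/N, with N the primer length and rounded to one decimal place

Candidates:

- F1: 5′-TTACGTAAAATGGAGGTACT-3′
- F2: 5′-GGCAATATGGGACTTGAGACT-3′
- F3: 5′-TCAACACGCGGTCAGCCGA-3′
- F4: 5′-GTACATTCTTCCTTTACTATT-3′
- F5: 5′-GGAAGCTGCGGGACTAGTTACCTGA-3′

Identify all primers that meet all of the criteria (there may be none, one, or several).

F2 only.

F1 (20 nt, A=7 T=6 G=5 C=2): 3' end ACT has 1 G/C ✓; GC 7/20 = 35.0%, outside 38.7–61.7% ✗; length 20, outside 21–26 ✗; Tm = 64.9 + 41·(7 − 16.4)/20 = 45.6°C ✓ — fails.
F2 (21 nt, A=6 T=5 G=7 C=3): 3' end ACT has 1 G/C ✓; GC 10/21 = 47.6% ✓; length 21 ✓; Tm = 64.9 + 41·(10 − 16.4)/21 = 52.4°C ✓ — passes.
F3 (19 nt, A=5 T=2 G=5 C=7): 3' end CGA has 2 G/C ✓; GC 12/19 = 63.2%, outside 38.7–61.7% ✗; length 19, outside 21–26 ✗; Tm = 64.9 + 41·(12 − 16.4)/19 = 55.4°C ✓ — fails.
F4 (21 nt, A=4 T=11 G=1 C=5): 3' end ATT has 0 G/C, need ≥1 ✗; GC 6/21 = 28.6%, outside 38.7–61.7% ✗; length 21 ✓; Tm = 64.9 + 41·(6 − 16.4)/21 = 44.6°C ✓ — fails.
F5 (25 nt, A=6 T=5 G=9 C=5): 3' end TGA has 1 G/C ✓; GC 14/25 = 56.0% ✓; length 25 ✓; Tm = 64.9 + 41·(14 − 16.4)/25 = 61.0°C, outside 43.6–60.0°C ✗ — fails.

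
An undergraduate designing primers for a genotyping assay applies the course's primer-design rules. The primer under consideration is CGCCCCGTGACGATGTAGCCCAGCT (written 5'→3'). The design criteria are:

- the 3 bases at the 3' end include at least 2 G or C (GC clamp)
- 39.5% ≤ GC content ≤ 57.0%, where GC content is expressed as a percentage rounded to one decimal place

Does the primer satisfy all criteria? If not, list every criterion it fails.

Fails: GC content.

Base counts: A=4, T=4, G=7, C=10 (length 25).
GC clamp: 3' end GCT has 2 G/C ✓
GC content: GC 17/25 = 68.0%, outside 39.5–57.0% ✗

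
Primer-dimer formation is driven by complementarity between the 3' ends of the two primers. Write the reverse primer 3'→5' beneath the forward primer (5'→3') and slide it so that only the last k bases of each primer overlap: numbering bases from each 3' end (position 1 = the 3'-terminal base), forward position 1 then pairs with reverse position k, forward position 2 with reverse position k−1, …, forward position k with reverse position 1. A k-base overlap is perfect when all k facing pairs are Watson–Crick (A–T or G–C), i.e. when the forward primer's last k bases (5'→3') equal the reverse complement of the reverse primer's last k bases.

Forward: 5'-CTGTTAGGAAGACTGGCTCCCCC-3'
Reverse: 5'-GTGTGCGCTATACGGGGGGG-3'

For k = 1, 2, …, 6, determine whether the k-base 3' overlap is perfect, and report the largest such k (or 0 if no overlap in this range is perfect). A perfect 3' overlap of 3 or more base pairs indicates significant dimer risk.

Last 6 bases (5'→3') — forward …TCCCCC, reverse …GGGGGG.
Reverse complement of the reverse primer's last 6 bases: CCCCCC; its first k bases are the reverse complement of the reverse primer's last k bases, so a perfect k-base overlap needs the forward primer's last k bases to equal them.
Comparing (forward last k vs required): k=1: C vs C ✓; k=2: CC vs CC ✓; k=3: CCC vs CCC ✓; k=4: CCCC vs CCCC ✓; k=5: CCCCC vs CCCCC ✓; k=6: TCCCCC vs CCCCCC ✗.
Perfect overlaps at k = 1, 2, 3, 4, 5; the largest is 5.

Longest perfect overlap: 5 complementary base pairs; significant dimer risk (threshold 3).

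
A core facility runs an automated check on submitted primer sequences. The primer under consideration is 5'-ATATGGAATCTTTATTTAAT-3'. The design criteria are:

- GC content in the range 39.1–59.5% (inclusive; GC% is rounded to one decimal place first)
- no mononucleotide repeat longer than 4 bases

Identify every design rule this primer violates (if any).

Fails: GC content.

Base counts: A=7, T=10, G=2, C=1 (length 20).
GC content: GC 3/20 = 15.0%, outside 39.1–59.5% ✗
homopolymer run: longest run = 3 ✓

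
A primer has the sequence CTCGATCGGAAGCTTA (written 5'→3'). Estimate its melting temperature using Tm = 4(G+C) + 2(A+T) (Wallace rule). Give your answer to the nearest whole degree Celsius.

48°C

Base counts: A=4, T=4, G=4, C=4 (length 16).
Tm = 2·(4+4) + 4·(4+4) = 2·8 + 4·8 = 16 + 32 = 48°C.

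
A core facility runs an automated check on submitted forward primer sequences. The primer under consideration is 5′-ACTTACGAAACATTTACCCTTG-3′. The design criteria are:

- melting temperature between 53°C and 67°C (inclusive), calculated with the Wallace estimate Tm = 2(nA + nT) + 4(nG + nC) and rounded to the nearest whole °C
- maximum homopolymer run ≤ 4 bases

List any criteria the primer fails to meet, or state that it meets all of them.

Base counts: A=7, T=7, G=2, C=6 (length 22).
Tm: Tm = 2·14 + 4·8 = 60°C ✓
homopolymer run: longest run = 3 ✓

Meets all criteria.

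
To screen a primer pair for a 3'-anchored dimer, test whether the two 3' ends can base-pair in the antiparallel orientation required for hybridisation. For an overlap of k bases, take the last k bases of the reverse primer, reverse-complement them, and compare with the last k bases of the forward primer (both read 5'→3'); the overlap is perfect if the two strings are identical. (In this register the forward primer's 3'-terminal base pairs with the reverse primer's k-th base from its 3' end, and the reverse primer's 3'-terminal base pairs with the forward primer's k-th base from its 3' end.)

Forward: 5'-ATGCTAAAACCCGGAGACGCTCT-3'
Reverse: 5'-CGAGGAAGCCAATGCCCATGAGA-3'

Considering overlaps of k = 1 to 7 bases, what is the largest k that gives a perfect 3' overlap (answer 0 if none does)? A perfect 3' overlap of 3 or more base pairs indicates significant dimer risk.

Last 7 bases (5'→3') — forward …ACGCTCT, reverse …CATGAGA.
Reverse complement of the reverse primer's last 7 bases: TCTCATG; its first k bases are the reverse complement of the reverse primer's last k bases, so a perfect k-base overlap needs the forward primer's last k bases to equal them.
Comparing (forward last k vs required): k=1: T vs T ✓; k=2: CT vs TC ✗; k=3: TCT vs TCT ✓; k=4: CTCT vs TCTC ✗; k=5: GCTCT vs TCTCA ✗; k=6: CGCTCT vs TCTCAT ✗; k=7: ACGCTCT vs TCTCATG ✗.
Perfect overlaps at k = 1, 3; the largest is 3.

Longest perfect overlap: 3 complementary base pairs; significant dimer risk (threshold 3).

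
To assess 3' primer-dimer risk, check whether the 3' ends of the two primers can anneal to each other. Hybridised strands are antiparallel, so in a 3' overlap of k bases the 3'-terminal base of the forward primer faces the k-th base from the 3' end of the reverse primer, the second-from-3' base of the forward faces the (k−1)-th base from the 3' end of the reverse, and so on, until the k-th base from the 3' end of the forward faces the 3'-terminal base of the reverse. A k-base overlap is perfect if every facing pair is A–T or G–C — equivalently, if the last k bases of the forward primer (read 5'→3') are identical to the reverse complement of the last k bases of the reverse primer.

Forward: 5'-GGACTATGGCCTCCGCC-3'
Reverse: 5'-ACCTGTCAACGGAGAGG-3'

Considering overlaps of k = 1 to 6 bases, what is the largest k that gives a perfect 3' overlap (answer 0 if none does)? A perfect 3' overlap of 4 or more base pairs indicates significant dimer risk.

Longest perfect overlap: 2 complementary base pairs; below the dimer-risk threshold (threshold 4).

Last 6 bases (5'→3') — forward …TCCGCC, reverse …GAGAGG.
Reverse complement of the reverse primer's last 6 bases: CCTCTC; its first k bases are the reverse complement of the reverse primer's last k bases, so a perfect k-base overlap needs the forward primer's last k bases to equal them.
Comparing (forward last k vs required): k=1: C vs C ✓; k=2: CC vs CC ✓; k=3: GCC vs CCT ✗; k=4: CGCC vs CCTC ✗; k=5: CCGCC vs CCTCT ✗; k=6: TCCGCC vs CCTCTC ✗.
Perfect overlaps at k = 1, 2; the largest is 2.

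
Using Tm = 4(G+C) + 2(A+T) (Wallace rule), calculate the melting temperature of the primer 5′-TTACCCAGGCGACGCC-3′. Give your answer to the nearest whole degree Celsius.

54°C

Base counts: A=3, T=2, G=4, C=7 (length 16).
Tm = 2·(3+2) + 4·(4+7) = 2·5 + 4·11 = 10 + 44 = 54°C.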